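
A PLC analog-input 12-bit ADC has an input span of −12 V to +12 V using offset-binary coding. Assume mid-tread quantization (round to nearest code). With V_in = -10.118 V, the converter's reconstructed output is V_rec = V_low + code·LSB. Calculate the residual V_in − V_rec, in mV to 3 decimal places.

LSB = 24/2^12 = 5.859 mV.
Scaled input = 321.1947 LSBs, so code = 321.
V_rec = (−12) + 321·0.00585938 = -10.119141 V.
Difference: 0.00114062 V → 1.141 mV.

1.141 mV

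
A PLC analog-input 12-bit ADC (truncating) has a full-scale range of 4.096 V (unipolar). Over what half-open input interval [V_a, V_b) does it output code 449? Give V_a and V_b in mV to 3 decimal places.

LSB = 4.096/2^12 = 1.000 mV.
V_a = V_low + 449·LSB = 0.449 V; V_b = V_low + 450·LSB = 0.45 V.

[449.000 mV, 450.000 mV)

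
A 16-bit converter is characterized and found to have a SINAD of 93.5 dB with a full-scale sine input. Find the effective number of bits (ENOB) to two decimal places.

15.24 bits

ENOB = (SINAD − 1.76) / 6.02 = (93.5 − 1.76)/6.02 = 15.239.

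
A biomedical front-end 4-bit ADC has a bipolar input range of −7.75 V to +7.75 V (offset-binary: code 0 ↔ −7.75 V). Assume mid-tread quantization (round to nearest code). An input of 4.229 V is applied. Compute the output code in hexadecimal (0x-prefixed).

LSB = 15.5 V / 16 = 0.9688 V.
(V_in − V_low)/LSB = (4.229 − (−7.75)) / 0.96875 = 12.365.
Round → code 12.
In hexadecimal (0x-prefixed): 0xC.

code 0xC (decimal 12)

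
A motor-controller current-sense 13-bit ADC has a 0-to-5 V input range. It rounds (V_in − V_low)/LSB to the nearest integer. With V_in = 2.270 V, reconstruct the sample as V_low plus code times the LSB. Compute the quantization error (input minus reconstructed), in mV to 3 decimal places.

0.103 mV

One LSB is 5 V / 8192 = 0.610 mV.
(2.270 − 0)/0.000610352 = 3719.1680; round gives code 3719.
Code 3719 maps back to 0 + 3719×0.000610352 V = 2.2698975 V.
Difference: 0.000102539 V → 0.103 mV.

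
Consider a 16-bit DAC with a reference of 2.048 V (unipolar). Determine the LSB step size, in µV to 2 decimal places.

Full-scale span = 2.048 V.
LSB = 2.048 / 2^16 = 2.048 / 65536 = 3.125e-05 V = 31.25 µV.

31.25 µV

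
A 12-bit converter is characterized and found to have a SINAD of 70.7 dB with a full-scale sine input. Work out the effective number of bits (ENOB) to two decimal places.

ENOB = (SINAD − 1.76) / 6.02 = (70.7 − 1.76)/6.02 = 11.452.

11.45 bits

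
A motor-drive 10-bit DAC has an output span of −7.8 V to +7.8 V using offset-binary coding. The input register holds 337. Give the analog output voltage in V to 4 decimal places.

-2.6660 V

LSB = 15.6 V / 2^10 = 15.234 mV.
V_out = (−7.8) + 337 × 0.0152344 V = -2.66602 V.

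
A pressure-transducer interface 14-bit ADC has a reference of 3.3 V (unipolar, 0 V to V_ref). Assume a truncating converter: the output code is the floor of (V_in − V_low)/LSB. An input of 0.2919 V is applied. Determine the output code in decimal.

LSB = 3.3 V / 16384 = 201.42 µV.
Input sits at 1449.239 steps above V_low.
⌊·⌋(1449.239) = 1449.

code 1449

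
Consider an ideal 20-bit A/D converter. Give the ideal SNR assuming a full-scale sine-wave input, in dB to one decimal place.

122.2 dB

SNR ≈ 6.02·N + 1.76 dB = 6.02·20 + 1.76 = 122.16 dB.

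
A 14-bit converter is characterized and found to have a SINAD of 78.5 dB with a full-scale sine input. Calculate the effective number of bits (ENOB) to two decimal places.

12.75 bits

ENOB = (SINAD − 1.76) / 6.02 = (78.5 − 1.76)/6.02 = 12.748.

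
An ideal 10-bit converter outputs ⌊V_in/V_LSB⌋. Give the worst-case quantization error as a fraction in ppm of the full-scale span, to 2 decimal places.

Truncating → worst-case error = 1 LSB = V_FS/2^10, so 1e+06/1024 = 976.562 ppm of full scale.

976.56 ppm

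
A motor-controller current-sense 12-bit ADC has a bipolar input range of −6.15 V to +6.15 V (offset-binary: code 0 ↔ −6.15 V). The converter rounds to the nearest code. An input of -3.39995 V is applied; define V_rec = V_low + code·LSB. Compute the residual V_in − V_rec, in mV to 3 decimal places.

LSB = 12.3/2^12 = 3.003 mV.
(-3.39995 − (−6.15))/0.00300293 = 915.7890; round gives code 916.
V_rec = (−6.15) + 916·0.00300293 = -3.3993164 V.
Error = -3.39995 − (−3.3993164) = -0.000633594 V = -0.634 mV.

-0.634 mV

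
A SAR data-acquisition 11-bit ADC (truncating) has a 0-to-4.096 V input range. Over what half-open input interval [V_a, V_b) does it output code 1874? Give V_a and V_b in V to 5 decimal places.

LSB = 4.096/2^11 = 2.000 mV.
V_a = V_low + 1874·LSB = 3.748 V; V_b = V_low + 1875·LSB = 3.75 V.

[3.74800 V, 3.75000 V)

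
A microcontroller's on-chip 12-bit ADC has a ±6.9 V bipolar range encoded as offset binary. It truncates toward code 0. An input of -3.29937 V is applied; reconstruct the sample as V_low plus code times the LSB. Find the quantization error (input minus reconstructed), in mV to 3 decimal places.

2.388 mV

LSB = 13.8/2^12 = 3.369 mV.
(-3.29937 − (−6.9))/0.00336914 = 1068.7087; ⌊·⌋ gives code 1068.
V_rec = (−6.9) + 1068·0.00336914 = -3.3017578 V.
V_in − V_rec = 0.00238781 V = 2.388 mV.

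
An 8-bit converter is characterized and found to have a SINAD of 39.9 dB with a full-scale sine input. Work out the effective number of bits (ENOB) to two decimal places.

6.34 bits

ENOB = (SINAD − 1.76) / 6.02 = (39.9 − 1.76)/6.02 = 6.336.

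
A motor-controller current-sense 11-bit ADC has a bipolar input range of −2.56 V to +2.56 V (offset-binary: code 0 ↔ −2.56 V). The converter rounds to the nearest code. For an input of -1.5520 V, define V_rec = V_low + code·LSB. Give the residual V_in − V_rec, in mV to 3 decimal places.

0.500 mV

One LSB is 5.12 V / 2048 = 2.500 mV.
Scaled input = 403.2000 LSBs, so code = 403.
Reconstructed: -1.5525 V.
Error = -1.5520 − (−1.5525) = 0.0005 V = 0.500 mV.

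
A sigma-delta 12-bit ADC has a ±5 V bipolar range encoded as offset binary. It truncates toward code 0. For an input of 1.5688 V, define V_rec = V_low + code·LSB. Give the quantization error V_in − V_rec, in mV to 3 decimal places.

One LSB is 10 V / 4096 = 2.441 mV.
(1.5688 − (−5))/0.00244141 = 2690.5805; ⌊·⌋ gives code 2690.
Reconstructed: 1.5673828 V.
V_in − V_rec = 0.00141719 V = 1.417 mV.

1.417 mV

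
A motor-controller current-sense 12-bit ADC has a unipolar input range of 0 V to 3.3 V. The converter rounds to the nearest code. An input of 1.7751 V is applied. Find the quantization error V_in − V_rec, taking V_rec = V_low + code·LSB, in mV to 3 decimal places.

Step size: 3.3 V ÷ 2^12 = 0.806 mV.
(1.7751 − 0)/0.000805664 = 2203.2756; round gives code 2203.
V_rec = 0 + 2203·0.000805664 = 1.7748779 V.
V_in − V_rec = 0.00022207 V = 0.222 mV.

0.222 mV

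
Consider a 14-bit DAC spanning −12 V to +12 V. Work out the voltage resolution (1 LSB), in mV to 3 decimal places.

Full-scale span = 24 V.
LSB = 24 / 2^14 = 24 / 16384 = 0.00146484 V = 1.465 mV.

1.465 mV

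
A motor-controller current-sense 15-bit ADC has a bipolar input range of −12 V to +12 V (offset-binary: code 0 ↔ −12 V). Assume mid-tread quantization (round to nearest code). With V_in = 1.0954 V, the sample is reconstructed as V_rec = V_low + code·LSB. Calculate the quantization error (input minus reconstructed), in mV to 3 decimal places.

One LSB is 24 V / 32768 = 0.732 mV.
Scaled input = 17879.5861 LSBs, so code = 17880.
V_rec = (−12) + 17880·0.000732422 = 1.0957031 V.
Difference: -0.000303125 V → -0.303 mV.

-0.303 mV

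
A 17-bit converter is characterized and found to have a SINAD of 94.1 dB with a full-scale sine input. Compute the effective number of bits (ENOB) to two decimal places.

15.34 bits

ENOB = (SINAD − 1.76) / 6.02 = (94.1 − 1.76)/6.02 = 15.339.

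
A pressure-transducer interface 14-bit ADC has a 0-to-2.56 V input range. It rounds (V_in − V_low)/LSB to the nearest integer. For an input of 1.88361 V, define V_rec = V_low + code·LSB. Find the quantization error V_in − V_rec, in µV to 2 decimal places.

16.25 µV

Step size: 2.56 V ÷ 2^14 = 156.25 µV.
(V_in − V_low)/LSB = (1.88361 − 0)/0.00015625 = 12055.1040 → code 12055 (round).
Code 12055 maps back to 0 + 12055×0.00015625 V = 1.8835937 V.
Difference: 1.625e-05 V → 16.25 µV.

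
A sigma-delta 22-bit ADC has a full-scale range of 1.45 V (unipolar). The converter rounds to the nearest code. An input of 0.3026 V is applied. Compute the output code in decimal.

code 875308

With 4194304 levels over 1.45 V, one step is 0.35 µV.
(0.3026 − 0) / 3.45707e-07 = 875307.855 LSBs.
round(875307.855) = 875308.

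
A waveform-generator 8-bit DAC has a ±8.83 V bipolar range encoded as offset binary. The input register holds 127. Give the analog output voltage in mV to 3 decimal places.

-68.984 mV

LSB = 17.66 V / 2^8 = 68.984 mV.
V_out = (−8.83) + 127 × 0.0689844 V = -0.0689844 V.
= -68.984 mV.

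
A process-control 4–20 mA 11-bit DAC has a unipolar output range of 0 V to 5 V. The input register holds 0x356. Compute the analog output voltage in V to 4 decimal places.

LSB = 5 V / 2^11 = 2.441 mV.
Code 0x356 = 854 decimal.
V_out = 0 + 854 × 0.00244141 V = 2.08496 V.

2.0850 V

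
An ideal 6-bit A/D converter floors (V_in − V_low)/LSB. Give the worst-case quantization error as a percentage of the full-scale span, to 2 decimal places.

1.56 %

Truncating → worst-case error = 1 LSB = V_FS/2^6, so 100/64 = 1.5625 % of full scale.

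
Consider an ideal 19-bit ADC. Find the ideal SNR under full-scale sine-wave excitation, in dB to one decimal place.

SNR ≈ 6.02·N + 1.76 dB = 6.02·19 + 1.76 = 116.14 dB.

116.1 dB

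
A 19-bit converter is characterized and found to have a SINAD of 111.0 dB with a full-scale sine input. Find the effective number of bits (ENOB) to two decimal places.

ENOB = (SINAD − 1.76) / 6.02 = (111.0 − 1.76)/6.02 = 18.146.

18.15 bits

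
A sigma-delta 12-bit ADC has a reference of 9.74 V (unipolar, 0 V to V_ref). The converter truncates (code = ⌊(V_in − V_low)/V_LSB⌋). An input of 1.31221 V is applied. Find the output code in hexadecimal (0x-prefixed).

code 0x227 (decimal 551)

LSB = 9.74 V / 4096 = 2.378 mV.
(V_in − V_low)/LSB = (1.31221 − 0) / 0.00237793 = 551.829.
So the output code is 551.
In hexadecimal (0x-prefixed): 0x227.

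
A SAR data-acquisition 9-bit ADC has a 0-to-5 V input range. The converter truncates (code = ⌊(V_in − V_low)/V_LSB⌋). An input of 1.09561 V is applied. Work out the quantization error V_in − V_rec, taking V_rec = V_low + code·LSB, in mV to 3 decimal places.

Step size: 5 V ÷ 2^9 = 9.766 mV.
Scaled input = 112.1905 LSBs, so code = 112.
Reconstructed: 1.09375 V.
Error = 1.09561 − 1.09375 = 0.00186 V = 1.860 mV.

1.860 mV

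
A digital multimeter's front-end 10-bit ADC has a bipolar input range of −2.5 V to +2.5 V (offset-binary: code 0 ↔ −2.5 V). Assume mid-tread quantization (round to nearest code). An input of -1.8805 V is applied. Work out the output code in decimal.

code 127

With 1024 levels over 5 V, one step is 4.883 mV.
Input sits at 126.874 steps above V_low.
round(126.874) = 127.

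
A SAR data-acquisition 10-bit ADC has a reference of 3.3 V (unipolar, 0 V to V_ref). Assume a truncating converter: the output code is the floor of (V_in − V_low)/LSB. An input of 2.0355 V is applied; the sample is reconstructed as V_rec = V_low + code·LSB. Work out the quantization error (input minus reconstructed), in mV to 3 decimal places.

Step size: 3.3 V ÷ 2^10 = 3.223 mV.
(2.0355 − 0)/0.00322266 = 631.6218; ⌊·⌋ gives code 631.
Code 631 maps back to 0 + 631×0.00322266 V = 2.0334961 V.
V_in − V_rec = 0.00200391 V = 2.004 mV.

2.004 mV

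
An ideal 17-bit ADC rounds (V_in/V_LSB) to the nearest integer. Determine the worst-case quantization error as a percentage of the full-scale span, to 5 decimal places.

0.00038 %

Rounding → worst-case error = ½ LSB = V_FS/2^18, so 100/262144 = 0.00038147 % of full scale.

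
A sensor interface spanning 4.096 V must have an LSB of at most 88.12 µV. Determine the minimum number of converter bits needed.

16 bits

Number of steps required ≥ 4.096 V / 88.12 µV = 46482.07.
Need 2^N ≥ 46482.07; 2^15 = 32768, 2^16 = 65536.
Minimum N = 16.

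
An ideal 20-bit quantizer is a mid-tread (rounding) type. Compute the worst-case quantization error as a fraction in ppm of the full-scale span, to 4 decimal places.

0.4768 ppm

Rounding → worst-case error = ½ LSB = V_FS/2^21, so 1e+06/2097152 = 0.476837 ppm of full scale.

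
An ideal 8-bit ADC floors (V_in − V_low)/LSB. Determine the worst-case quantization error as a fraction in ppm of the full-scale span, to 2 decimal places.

3906.25 ppm

Truncating → worst-case error = 1 LSB = V_FS/2^8, so 1e+06/256 = 3906.25 ppm of full scale.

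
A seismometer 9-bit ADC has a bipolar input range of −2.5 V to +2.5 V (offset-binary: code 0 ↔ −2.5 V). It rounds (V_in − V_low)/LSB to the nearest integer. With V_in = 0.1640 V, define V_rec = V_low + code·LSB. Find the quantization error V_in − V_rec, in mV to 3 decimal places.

LSB = 5/2^9 = 9.766 mV.
Scaled input = 272.7936 LSBs, so code = 273.
V_rec = (−2.5) + 273·0.00976562 = 0.16601562 V.
Error = 0.1640 − 0.16601562 = -0.00201563 V = -2.016 mV.

-2.016 mV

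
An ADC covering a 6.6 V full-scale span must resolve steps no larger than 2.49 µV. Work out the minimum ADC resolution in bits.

Number of steps required ≥ 6.6 V / 2.49 µV = 2650602.41.
Need 2^N ≥ 2650602.41; 2^21 = 2097152, 2^22 = 4194304.
Minimum N = 22.

22 bits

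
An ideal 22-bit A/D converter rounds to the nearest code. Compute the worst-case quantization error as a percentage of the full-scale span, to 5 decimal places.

0.00001 %

Rounding → worst-case error = ½ LSB = V_FS/2^23, so 100/8388608 = 1.19209e-05 % of full scale.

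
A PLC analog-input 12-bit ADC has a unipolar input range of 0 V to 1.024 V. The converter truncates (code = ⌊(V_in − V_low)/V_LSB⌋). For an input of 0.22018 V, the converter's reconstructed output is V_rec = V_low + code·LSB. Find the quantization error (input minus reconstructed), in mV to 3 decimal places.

LSB = 1.024/2^12 = 250.00 µV.
(V_in − V_low)/LSB = (0.22018 − 0)/0.00025 = 880.7200 → code 880 (floor).
Code 880 maps back to 0 + 880×0.00025 V = 0.22 V.
V_in − V_rec = 0.00018 V = 0.180 mV.

0.180 mV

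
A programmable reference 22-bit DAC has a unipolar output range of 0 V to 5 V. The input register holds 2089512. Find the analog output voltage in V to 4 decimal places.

2.4909 V

LSB = 5 V / 2^22 = 1.19 µV.
V_out = 0 + 2089512 × 1.19209e-06 V = 2.49089 V.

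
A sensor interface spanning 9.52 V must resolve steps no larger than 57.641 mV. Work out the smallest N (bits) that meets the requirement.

8 bits

Number of steps required ≥ 9.52 V / 57.641 mV = 165.16.
Need 2^N ≥ 165.16; 2^7 = 128, 2^8 = 256.
Minimum N = 8.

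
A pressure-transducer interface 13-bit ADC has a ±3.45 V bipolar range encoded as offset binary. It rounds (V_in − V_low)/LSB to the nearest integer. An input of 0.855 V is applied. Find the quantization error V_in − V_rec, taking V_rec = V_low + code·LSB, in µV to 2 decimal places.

80.57 µV

LSB = 6.9/2^13 = 0.842 mV.
Scaled input = 5111.0957 LSBs, so code = 5111.
Code 5111 maps back to (−3.45) + 5111×0.000842285 V = 0.85491943 V.
Difference: 8.05664e-05 V → 80.57 µV.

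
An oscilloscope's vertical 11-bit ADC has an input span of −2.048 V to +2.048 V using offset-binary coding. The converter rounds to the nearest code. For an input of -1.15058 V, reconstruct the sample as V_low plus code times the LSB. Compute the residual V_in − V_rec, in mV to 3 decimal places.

-0.580 mV

LSB = 4.096/2^11 = 2.000 mV.
(-1.15058 − (−2.048))/0.002 = 448.7100; round gives code 449.
Reconstructed: -1.15 V.
Difference: -0.00058 V → -0.580 mV.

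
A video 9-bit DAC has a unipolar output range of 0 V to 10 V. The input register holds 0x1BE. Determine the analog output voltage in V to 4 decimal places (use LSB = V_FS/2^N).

8.7109 V

LSB = 10 V / 2^9 = 19.531 mV.
Code 0x1BE = 446 decimal.
V_out = 0 + 446 × 0.0195312 V = 8.71094 V.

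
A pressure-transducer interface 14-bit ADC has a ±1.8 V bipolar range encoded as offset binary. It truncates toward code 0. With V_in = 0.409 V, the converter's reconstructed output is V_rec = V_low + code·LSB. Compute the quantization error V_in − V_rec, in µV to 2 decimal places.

One LSB is 3.6 V / 16384 = 219.73 µV.
Scaled input = 10053.4044 LSBs, so code = 10053.
Reconstructed: 0.40891113 V.
Error = 0.409 − 0.40891113 = 8.88672e-05 V = 88.87 µV.

88.87 µV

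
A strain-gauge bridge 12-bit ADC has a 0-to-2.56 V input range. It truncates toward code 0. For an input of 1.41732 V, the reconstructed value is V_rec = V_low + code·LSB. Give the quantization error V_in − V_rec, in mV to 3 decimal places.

0.445 mV

Step size: 2.56 V ÷ 2^12 = 0.625 mV.
(V_in − V_low)/LSB = (1.41732 − 0)/0.000625 = 2267.7120 → code 2267 (floor).
Code 2267 maps back to 0 + 2267×0.000625 V = 1.416875 V.
Error = 1.41732 − 1.416875 = 0.000445 V = 0.445 mV.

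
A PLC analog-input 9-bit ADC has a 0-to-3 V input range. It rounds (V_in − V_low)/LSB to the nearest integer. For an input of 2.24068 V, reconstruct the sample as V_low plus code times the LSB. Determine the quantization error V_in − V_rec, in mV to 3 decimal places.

One LSB is 3 V / 512 = 5.859 mV.
(2.24068 − 0)/0.00585938 = 382.4094; round gives code 382.
Code 382 maps back to 0 + 382×0.00585938 V = 2.2382812 V.
V_in − V_rec = 0.00239875 V = 2.399 mV.

2.399 mV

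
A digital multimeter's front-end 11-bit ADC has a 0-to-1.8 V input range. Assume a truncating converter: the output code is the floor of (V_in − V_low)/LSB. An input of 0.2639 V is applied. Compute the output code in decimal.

LSB = 1.8 V / 2048 = 0.879 mV.
(V_in − V_low)/LSB = (0.2639 − 0) / 0.000878906 = 300.260.
So the output code is 300.

code 300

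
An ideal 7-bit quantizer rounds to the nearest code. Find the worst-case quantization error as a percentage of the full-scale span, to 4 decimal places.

Rounding → worst-case error = ½ LSB = V_FS/2^8, so 100/256 = 0.390625 % of full scale.

0.3906 %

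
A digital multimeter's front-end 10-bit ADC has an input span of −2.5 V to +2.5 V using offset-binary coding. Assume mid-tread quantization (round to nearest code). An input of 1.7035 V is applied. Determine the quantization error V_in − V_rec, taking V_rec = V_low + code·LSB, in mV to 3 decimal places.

-0.602 mV

One LSB is 5 V / 1024 = 4.883 mV.
(1.7035 − (−2.5))/0.00488281 = 860.8768; round gives code 861.
Reconstructed: 1.7041016 V.
V_in − V_rec = -0.000601562 V = -0.602 mV.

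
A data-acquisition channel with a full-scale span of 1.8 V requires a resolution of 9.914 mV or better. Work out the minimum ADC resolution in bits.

Number of steps required ≥ 1.8 V / 9.914 mV = 181.56.
Need 2^N ≥ 181.56; 2^7 = 128, 2^8 = 256.
Minimum N = 8.

8 bits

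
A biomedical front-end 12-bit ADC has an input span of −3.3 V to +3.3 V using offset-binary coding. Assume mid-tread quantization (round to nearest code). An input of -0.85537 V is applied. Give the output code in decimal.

code 1517

Full-scale span = 6.6 V; LSB = 6.6/2^12 = 1.611 mV.
Input sits at 1517.152 steps above V_low.
Round → code 1517.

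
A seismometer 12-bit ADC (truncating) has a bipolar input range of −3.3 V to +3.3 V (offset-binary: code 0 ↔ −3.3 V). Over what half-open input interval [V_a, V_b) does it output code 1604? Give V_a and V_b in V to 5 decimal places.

LSB = 6.6/2^12 = 1.611 mV.
V_a = V_low + 1604·LSB = -0.71543 V; V_b = V_low + 1605·LSB = -0.713818 V.

[-0.71543 V, -0.71382 V)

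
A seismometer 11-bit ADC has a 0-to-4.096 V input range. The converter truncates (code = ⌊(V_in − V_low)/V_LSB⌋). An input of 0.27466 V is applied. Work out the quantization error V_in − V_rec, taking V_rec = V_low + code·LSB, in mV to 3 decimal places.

0.660 mV

LSB = 4.096/2^11 = 2.000 mV.
(0.27466 − 0)/0.002 = 137.3300; ⌊·⌋ gives code 137.
V_rec = 0 + 137·0.002 = 0.274 V.
Difference: 0.00066 V → 0.660 mV.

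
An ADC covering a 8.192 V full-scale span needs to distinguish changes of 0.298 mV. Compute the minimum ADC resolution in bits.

Number of steps required ≥ 8.192 V / 0.298 mV = 27489.93.
Need 2^N ≥ 27489.93; 2^14 = 16384, 2^15 = 32768.
Minimum N = 15.

15 bits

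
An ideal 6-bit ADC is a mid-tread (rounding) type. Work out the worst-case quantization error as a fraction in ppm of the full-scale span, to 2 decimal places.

Rounding → worst-case error = ½ LSB = V_FS/2^7, so 1e+06/128 = 7812.5 ppm of full scale.

7812.50 ppm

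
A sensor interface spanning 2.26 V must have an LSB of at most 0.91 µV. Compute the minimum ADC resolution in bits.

22 bits

Number of steps required ≥ 2.26 V / 0.91 µV = 2483516.48.
Need 2^N ≥ 2483516.48; 2^21 = 2097152, 2^22 = 4194304.
Minimum N = 22.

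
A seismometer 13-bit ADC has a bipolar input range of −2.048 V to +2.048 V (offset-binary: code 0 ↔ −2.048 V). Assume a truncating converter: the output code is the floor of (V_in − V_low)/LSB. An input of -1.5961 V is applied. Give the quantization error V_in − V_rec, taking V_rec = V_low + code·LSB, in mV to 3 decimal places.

0.400 mV

One LSB is 4.096 V / 8192 = 0.500 mV.
Scaled input = 903.8000 LSBs, so code = 903.
Code 903 maps back to (−2.048) + 903×0.0005 V = -1.5965 V.
Difference: 0.0004 V → 0.400 mV.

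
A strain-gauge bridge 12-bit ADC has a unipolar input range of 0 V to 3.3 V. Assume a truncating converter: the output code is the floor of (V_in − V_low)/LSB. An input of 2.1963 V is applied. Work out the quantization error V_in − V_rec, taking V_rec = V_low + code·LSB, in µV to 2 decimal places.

One LSB is 3.3 V / 4096 = 0.806 mV.
Scaled input = 2726.0742 LSBs, so code = 2726.
Reconstructed: 2.1962402 V.
Error = 2.1963 − 2.1962402 = 5.97656e-05 V = 59.77 µV.

59.77 µV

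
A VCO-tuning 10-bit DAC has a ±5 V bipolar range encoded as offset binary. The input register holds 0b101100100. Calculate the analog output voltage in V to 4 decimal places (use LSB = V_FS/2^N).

-1.5234 V

LSB = 10 V / 2^10 = 9.766 mV.
Code 0b101100100 = 356 decimal.
V_out = (−5) + 356 × 0.00976562 V = -1.52344 V.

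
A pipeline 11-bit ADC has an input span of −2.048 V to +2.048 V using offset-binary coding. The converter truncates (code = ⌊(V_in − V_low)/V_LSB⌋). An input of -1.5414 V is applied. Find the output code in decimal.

Full-scale span = 4.096 V; LSB = 4.096/2^11 = 2.000 mV.
Input sits at 253.300 steps above V_low.
Floor → code 253.

code 253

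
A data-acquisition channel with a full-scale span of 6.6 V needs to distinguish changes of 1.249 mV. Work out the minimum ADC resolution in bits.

13 bits

Number of steps required ≥ 6.6 V / 1.249 mV = 5284.23.
Need 2^N ≥ 5284.23; 2^12 = 4096, 2^13 = 8192.
Minimum N = 13.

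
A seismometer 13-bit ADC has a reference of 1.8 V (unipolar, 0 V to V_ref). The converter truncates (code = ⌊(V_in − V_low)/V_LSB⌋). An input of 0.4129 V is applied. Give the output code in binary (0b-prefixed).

code 0b11101010111 (decimal 1879)

Full-scale span = 1.8 V; LSB = 1.8/2^13 = 219.73 µV.
(V_in − V_low)/LSB = (0.4129 − 0) / 0.000219727 = 1879.154.
So the output code is 1879.
In binary (0b-prefixed): 0b11101010111.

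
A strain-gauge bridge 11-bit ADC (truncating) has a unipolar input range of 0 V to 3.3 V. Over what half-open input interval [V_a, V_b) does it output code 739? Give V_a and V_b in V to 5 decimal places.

LSB = 3.3/2^11 = 1.611 mV.
V_a = V_low + 739·LSB = 1.19077 V; V_b = V_low + 740·LSB = 1.19238 V.

[1.19077 V, 1.19238 V)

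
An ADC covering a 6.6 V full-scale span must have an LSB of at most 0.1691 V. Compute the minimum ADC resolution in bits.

Number of steps required ≥ 6.6 V / 0.1691 V = 39.03.
Need 2^N ≥ 39.03; 2^5 = 32, 2^6 = 64.
Minimum N = 6.

6 bits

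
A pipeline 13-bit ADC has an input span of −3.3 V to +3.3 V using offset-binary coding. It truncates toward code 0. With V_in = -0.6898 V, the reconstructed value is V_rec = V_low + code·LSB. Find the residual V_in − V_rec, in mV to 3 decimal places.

Step size: 6.6 V ÷ 2^13 = 0.806 mV.
(V_in − V_low)/LSB = (-0.6898 − (−3.3))/0.000805664 = 3239.8119 → code 3239 (floor).
V_rec = (−3.3) + 3239·0.000805664 = -0.6904541 V.
V_in − V_rec = 0.000654102 V = 0.654 mV.

0.654 mV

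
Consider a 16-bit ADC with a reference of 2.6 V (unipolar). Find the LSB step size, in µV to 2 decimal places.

39.67 µV

Full-scale span = 2.6 V.
LSB = 2.6 / 2^16 = 2.6 / 65536 = 3.96729e-05 V = 39.67 µV.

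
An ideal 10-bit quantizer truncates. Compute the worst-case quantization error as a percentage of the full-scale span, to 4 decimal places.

Truncating → worst-case error = 1 LSB = V_FS/2^10, so 100/1024 = 0.0976562 % of full scale.

0.0977 %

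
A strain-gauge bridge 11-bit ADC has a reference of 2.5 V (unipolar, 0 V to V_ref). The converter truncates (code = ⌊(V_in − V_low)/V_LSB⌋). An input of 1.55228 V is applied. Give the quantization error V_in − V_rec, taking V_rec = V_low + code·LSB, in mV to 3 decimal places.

One LSB is 2.5 V / 2048 = 1.221 mV.
(V_in − V_low)/LSB = (1.55228 − 0)/0.0012207 = 1271.6278 → code 1271 (floor).
V_rec = 0 + 1271·0.0012207 = 1.5515137 V.
V_in − V_rec = 0.000766328 V = 0.766 mV.

0.766 mV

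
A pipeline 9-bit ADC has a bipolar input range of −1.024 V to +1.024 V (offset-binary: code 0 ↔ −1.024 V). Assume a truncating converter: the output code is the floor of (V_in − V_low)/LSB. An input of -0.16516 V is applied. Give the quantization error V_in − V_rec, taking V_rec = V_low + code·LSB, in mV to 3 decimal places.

2.840 mV

Step size: 2.048 V ÷ 2^9 = 4.000 mV.
(V_in − V_low)/LSB = (-0.16516 − (−1.024))/0.004 = 214.7100 → code 214 (floor).
V_rec = (−1.024) + 214·0.004 = -0.168 V.
V_in − V_rec = 0.00284 V = 2.840 mV.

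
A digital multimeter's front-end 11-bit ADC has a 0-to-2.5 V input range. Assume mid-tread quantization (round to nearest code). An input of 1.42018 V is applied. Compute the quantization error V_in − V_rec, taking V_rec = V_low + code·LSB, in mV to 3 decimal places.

LSB = 2.5/2^11 = 1.221 mV.
Scaled input = 1163.4115 LSBs, so code = 1163.
Code 1163 maps back to 0 + 1163×0.0012207 V = 1.4196777 V.
V_in − V_rec = 0.000502266 V = 0.502 mV.

0.502 mV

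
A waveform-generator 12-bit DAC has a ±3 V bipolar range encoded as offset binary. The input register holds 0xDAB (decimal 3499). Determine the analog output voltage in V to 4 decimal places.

LSB = 6 V / 2^12 = 1.465 mV.
Code 0xDAB = 3499 decimal.
V_out = (−3) + 3499 × 0.00146484 V = 2.12549 V.

2.1255 V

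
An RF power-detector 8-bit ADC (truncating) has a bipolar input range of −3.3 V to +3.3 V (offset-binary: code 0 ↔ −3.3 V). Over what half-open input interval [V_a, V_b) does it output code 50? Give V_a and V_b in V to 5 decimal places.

LSB = 6.6/2^8 = 25.781 mV.
V_a = V_low + 50·LSB = -2.01094 V; V_b = V_low + 51·LSB = -1.98516 V.

[-2.01094 V, -1.98516 V)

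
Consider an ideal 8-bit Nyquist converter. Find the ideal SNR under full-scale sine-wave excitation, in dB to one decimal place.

SNR ≈ 6.02·N + 1.76 dB = 6.02·8 + 1.76 = 49.92 dB.

49.9 dB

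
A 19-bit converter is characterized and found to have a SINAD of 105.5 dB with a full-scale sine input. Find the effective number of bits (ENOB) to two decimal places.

ENOB = (SINAD − 1.76) / 6.02 = (105.5 − 1.76)/6.02 = 17.233.

17.23 bits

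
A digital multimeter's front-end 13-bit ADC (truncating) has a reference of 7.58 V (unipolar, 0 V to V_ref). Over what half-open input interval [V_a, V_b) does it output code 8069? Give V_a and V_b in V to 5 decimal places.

[7.46619 V, 7.46711 V)

LSB = 7.58/2^13 = 0.925 mV.
V_a = V_low + 8069·LSB = 7.46619 V; V_b = V_low + 8070·LSB = 7.46711 V.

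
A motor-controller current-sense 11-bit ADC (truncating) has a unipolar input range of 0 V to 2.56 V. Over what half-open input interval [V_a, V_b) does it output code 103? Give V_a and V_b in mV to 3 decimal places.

LSB = 2.56/2^11 = 1.250 mV.
V_a = V_low + 103·LSB = 0.12875 V; V_b = V_low + 104·LSB = 0.13 V.

[128.750 mV, 130.000 mV)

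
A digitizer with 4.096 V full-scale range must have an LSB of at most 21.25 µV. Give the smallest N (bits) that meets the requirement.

Number of steps required ≥ 4.096 V / 21.25 µV = 192752.94.
Need 2^N ≥ 192752.94; 2^17 = 131072, 2^18 = 262144.
Minimum N = 18.

18 bits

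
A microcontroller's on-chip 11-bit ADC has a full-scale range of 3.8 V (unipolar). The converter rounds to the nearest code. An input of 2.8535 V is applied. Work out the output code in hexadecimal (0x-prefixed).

With 2048 levels over 3.8 V, one step is 1.855 mV.
(2.8535 − 0) / 0.00185547 = 1537.886 LSBs.
So the output code is 1538.
In hexadecimal (0x-prefixed): 0x602.

code 0x602 (decimal 1538)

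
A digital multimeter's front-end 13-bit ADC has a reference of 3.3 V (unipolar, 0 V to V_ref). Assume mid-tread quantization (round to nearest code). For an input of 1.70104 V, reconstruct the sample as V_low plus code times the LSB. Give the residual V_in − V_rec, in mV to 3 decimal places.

LSB = 3.3/2^13 = 402.83 µV.
(V_in − V_low)/LSB = (1.70104 − 0)/0.000402832 = 4222.7029 → code 4223 (round).
Code 4223 maps back to 0 + 4223×0.000402832 V = 1.7011597 V.
Difference: -0.000119668 V → -0.120 mV.

-0.120 mV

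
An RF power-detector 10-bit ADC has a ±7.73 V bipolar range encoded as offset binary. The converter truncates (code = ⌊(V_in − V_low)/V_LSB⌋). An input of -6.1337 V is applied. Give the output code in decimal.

LSB = 15.46 V / 1024 = 15.098 mV.
(-6.1337 − (−7.73)) / 0.0150977 = 105.732 LSBs.
Floor → code 105.

code 105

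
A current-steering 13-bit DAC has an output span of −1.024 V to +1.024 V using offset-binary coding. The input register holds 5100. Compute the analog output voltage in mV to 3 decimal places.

LSB = 2.048 V / 2^13 = 250.00 µV.
V_out = (−1.024) + 5100 × 0.00025 V = 0.251 V.
= 251.000 mV.

251.000 mV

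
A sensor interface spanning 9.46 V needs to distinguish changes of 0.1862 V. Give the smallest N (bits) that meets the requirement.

Number of steps required ≥ 9.46 V / 0.1862 V = 50.81.
Need 2^N ≥ 50.81; 2^5 = 32, 2^6 = 64.
Minimum N = 6.

6 bits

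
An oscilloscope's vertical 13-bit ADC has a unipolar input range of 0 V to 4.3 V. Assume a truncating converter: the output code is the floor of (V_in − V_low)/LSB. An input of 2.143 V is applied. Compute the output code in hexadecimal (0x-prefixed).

With 8192 levels over 4.3 V, one step is 0.525 mV.
Input sits at 4082.664 steps above V_low.
So the output code is 4082.
In hexadecimal (0x-prefixed): 0xFF2.

code 0xFF2 (decimal 4082)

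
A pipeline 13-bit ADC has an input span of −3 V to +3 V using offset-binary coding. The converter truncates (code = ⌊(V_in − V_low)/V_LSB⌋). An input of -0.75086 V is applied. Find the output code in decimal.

Full-scale span = 6 V; LSB = 6/2^13 = 0.732 mV.
(-0.75086 − (−3)) / 0.000732422 = 3070.826 LSBs.
So the output code is 3070.

code 3070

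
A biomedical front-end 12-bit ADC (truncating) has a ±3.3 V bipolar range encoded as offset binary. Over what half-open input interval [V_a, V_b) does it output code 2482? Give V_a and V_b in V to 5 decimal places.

[0.69932 V, 0.70093 V)

LSB = 6.6/2^12 = 1.611 mV.
V_a = V_low + 2482·LSB = 0.699316 V; V_b = V_low + 2483·LSB = 0.700928 V.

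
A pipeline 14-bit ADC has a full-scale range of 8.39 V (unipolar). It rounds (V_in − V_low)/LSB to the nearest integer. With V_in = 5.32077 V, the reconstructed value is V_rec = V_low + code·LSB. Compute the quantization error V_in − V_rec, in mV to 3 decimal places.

0.207 mV

Step size: 8.39 V ÷ 2^14 = 0.512 mV.
Scaled input = 10390.4047 LSBs, so code = 10390.
V_rec = 0 + 10390·0.000512085 = 5.3205627 V.
Error = 5.32077 − 5.3205627 = 0.000207256 V = 0.207 mV.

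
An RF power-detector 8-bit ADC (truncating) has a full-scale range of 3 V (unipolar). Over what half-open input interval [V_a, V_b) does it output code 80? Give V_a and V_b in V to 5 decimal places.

[0.93750 V, 0.94922 V)

LSB = 3/2^8 = 11.719 mV.
V_a = V_low + 80·LSB = 0.9375 V; V_b = V_low + 81·LSB = 0.949219 V.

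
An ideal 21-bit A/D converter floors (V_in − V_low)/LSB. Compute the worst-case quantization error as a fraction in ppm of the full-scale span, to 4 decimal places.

Truncating → worst-case error = 1 LSB = V_FS/2^21, so 1e+06/2097152 = 0.476837 ppm of full scale.

0.4768 ppm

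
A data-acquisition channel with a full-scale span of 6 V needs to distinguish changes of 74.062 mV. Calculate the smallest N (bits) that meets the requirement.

7 bits

Number of steps required ≥ 6 V / 74.062 mV = 81.01.
Need 2^N ≥ 81.01; 2^6 = 64, 2^7 = 128.
Minimum N = 7.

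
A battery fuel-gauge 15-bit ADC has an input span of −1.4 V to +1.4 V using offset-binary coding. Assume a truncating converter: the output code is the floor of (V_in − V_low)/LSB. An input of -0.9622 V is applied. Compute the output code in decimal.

LSB = 2.8 V / 32768 = 85.45 µV.
(V_in − V_low)/LSB = (-0.9622 − (−1.4)) / 8.54492e-05 = 5123.511.
Floor → code 5123.

code 5123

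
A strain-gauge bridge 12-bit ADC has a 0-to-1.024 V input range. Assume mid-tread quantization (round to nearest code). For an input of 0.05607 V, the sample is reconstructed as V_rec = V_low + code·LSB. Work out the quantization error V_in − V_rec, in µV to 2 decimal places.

Step size: 1.024 V ÷ 2^12 = 250.00 µV.
(V_in − V_low)/LSB = (0.05607 − 0)/0.00025 = 224.2800 → code 224 (round).
V_rec = 0 + 224·0.00025 = 0.056 V.
Error = 0.05607 − 0.056 = 7e-05 V = 70.00 µV.

70.00 µV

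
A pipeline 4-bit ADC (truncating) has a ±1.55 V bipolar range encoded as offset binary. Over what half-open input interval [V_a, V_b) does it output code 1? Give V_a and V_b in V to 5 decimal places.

[-1.35625 V, -1.16250 V)

LSB = 3.1/2^4 = 193.750 mV.
V_a = V_low + 1·LSB = -1.35625 V; V_b = V_low + 2·LSB = -1.1625 V.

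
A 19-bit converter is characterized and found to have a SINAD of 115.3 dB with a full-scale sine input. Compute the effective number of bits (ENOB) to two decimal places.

18.86 bits

ENOB = (SINAD − 1.76) / 6.02 = (115.3 − 1.76)/6.02 = 18.860.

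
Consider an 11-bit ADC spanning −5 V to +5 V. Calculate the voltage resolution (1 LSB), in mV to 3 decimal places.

4.883 mV

Full-scale span = 10 V.
LSB = 10 / 2^11 = 10 / 2048 = 0.00488281 V = 4.883 mV.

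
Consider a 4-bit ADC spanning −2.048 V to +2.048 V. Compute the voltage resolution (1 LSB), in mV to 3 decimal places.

256.000 mV

Full-scale span = 4.096 V.
LSB = 4.096 / 2^4 = 4.096 / 16 = 0.256 V = 256.000 mV.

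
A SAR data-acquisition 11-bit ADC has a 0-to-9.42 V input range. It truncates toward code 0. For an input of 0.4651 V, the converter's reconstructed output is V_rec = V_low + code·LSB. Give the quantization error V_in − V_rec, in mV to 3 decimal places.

Step size: 9.42 V ÷ 2^11 = 4.600 mV.
Scaled input = 101.1173 LSBs, so code = 101.
Reconstructed: 0.46456055 V.
V_in − V_rec = 0.000539453 V = 0.539 mV.

0.539 mV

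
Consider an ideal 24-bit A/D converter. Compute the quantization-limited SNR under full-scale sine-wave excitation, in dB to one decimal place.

146.2 dB

SNR ≈ 6.02·N + 1.76 dB = 6.02·24 + 1.76 = 146.24 dB.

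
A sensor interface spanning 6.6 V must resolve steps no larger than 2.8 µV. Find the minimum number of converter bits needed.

Number of steps required ≥ 6.6 V / 2.8 µV = 2357142.86.
Need 2^N ≥ 2357142.86; 2^21 = 2097152, 2^22 = 4194304.
Minimum N = 22.

22 bits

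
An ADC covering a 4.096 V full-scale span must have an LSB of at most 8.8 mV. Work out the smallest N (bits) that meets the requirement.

9 bits

Number of steps required ≥ 4.096 V / 8.8 mV = 465.45.
Need 2^N ≥ 465.45; 2^8 = 256, 2^9 = 512.
Minimum N = 9.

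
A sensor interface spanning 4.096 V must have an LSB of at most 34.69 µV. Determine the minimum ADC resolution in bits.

Number of steps required ≥ 4.096 V / 34.69 µV = 118074.37.
Need 2^N ≥ 118074.37; 2^16 = 65536, 2^17 = 131072.
Minimum N = 17.

17 bits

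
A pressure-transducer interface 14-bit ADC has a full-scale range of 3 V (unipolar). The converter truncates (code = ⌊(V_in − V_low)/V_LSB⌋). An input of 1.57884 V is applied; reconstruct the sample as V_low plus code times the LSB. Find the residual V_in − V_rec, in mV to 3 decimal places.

One LSB is 3 V / 16384 = 183.11 µV.
Scaled input = 8622.5715 LSBs, so code = 8622.
Code 8622 maps back to 0 + 8622×0.000183105 V = 1.5787354 V.
V_in − V_rec = 0.000104648 V = 0.105 mV.

0.105 mV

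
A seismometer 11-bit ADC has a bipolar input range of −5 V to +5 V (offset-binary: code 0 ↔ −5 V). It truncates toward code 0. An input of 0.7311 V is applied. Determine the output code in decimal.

code 1173

LSB = 10 V / 2048 = 4.883 mV.
(V_in − V_low)/LSB = (0.7311 − (−5)) / 0.00488281 = 1173.729.
Floor → code 1173.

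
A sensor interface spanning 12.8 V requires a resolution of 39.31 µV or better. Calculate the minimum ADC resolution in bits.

19 bits

Number of steps required ≥ 12.8 V / 39.31 µV = 325616.89.
Need 2^N ≥ 325616.89; 2^18 = 262144, 2^19 = 524288.
Minimum N = 19.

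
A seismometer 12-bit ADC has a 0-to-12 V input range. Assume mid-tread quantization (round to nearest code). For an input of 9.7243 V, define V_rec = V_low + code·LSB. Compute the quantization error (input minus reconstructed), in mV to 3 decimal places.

LSB = 12/2^12 = 2.930 mV.
(9.7243 − 0)/0.00292969 = 3319.2277; round gives code 3319.
Reconstructed: 9.7236328 V.
Difference: 0.000667188 V → 0.667 mV.

0.667 mV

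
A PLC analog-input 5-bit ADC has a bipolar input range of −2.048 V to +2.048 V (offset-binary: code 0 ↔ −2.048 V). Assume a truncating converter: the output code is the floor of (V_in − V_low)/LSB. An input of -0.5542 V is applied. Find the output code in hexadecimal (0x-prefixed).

Full-scale span = 4.096 V; LSB = 4.096/2^5 = 128.000 mV.
(-0.5542 − (−2.048)) / 0.128 = 11.670 LSBs.
⌊·⌋(11.670) = 11.
In hexadecimal (0x-prefixed): 0xB.

code 0xB (decimal 11)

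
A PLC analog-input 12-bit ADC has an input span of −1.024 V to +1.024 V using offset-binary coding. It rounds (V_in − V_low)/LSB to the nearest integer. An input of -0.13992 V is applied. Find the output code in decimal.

Full-scale span = 2.048 V; LSB = 2.048/2^12 = 0.500 mV.
(-0.13992 − (−1.024)) / 0.0005 = 1768.160 LSBs.
round(1768.160) = 1768.

code 1768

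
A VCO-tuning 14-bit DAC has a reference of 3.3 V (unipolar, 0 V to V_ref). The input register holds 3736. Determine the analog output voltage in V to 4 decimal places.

0.7525 V

LSB = 3.3 V / 2^14 = 201.42 µV.
V_out = 0 + 3736 × 0.000201416 V = 0.75249 V.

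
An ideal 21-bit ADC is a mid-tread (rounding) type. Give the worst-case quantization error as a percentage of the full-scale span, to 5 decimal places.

0.00002 %

Rounding → worst-case error = ½ LSB = V_FS/2^22, so 100/4194304 = 2.38419e-05 % of full scale.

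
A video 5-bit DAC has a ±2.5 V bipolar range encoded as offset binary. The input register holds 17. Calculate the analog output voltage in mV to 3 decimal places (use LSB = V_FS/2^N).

156.250 mV

LSB = 5 V / 2^5 = 156.250 mV.
V_out = (−2.5) + 17 × 0.15625 V = 0.15625 V.
= 156.250 mV.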